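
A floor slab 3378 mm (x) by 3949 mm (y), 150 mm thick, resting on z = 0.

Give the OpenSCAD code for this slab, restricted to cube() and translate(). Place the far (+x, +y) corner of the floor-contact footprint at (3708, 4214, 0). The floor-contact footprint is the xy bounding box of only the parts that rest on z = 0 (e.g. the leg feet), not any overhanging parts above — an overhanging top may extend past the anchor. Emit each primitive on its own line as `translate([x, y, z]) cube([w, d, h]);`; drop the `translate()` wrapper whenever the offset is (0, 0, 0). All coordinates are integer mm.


translate([330, 265, 0]) cube([3378, 3949, 150]);


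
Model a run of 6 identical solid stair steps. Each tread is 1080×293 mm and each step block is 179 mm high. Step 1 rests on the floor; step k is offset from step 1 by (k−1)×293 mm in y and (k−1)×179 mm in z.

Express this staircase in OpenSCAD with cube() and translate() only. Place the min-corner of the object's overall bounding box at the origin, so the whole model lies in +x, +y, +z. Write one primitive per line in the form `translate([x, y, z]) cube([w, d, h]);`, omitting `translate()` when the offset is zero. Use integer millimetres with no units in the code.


cube([1080, 293, 179]);
translate([0, 293, 179]) cube([1080, 293, 179]);
translate([0, 586, 358]) cube([1080, 293, 179]);
translate([0, 879, 537]) cube([1080, 293, 179]);
translate([0, 1172, 716]) cube([1080, 293, 179]);
translate([0, 1465, 895]) cube([1080, 293, 179]);


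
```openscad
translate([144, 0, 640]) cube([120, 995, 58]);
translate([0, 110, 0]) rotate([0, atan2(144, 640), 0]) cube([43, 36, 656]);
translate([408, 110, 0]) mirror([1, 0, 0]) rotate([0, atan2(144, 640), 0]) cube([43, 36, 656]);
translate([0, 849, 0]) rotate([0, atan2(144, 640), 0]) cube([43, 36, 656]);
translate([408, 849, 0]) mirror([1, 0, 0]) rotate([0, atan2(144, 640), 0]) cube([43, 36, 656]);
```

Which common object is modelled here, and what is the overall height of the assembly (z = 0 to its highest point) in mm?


A sawhorse. The overall height is 698 mm.

A beam across two mirrored pairs of raked legs — a sawhorse. The beam's underside is at z = 640 (matching the legs' vertical rise in atan2(144, 640)) and the beam is 58 mm tall, so its top is at 640 + 58 = 698 mm. The raked legs top out at the beam's underside, so that is the highest point.


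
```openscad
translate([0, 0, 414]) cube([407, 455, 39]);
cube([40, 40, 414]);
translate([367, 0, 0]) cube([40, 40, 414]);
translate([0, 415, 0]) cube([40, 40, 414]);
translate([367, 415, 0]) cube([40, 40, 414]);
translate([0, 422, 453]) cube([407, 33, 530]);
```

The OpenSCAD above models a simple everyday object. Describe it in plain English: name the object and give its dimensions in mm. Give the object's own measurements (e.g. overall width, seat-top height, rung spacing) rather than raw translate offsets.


A chair. The seat is a 407×455×39 mm slab with its top at z = 453 mm, on four 40×40 mm corner legs (flush with the seat edges, standing on z = 0). A flat backrest 33 mm thick, 530 mm tall, spans the full seat width and rises from the seat top along its +y edge, rear face flush with the rear of the seat.


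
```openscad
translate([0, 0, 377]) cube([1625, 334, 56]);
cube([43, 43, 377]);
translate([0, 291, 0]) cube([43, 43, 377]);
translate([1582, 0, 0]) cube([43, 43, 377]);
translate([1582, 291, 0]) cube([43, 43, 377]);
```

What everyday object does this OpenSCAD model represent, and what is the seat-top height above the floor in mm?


A bench. The seat-top height is 433 mm.

A long slab on four corner posts — a bench. The slab sits at z = 377 with thickness 56, so the top is 377 + 56 = 433 mm.


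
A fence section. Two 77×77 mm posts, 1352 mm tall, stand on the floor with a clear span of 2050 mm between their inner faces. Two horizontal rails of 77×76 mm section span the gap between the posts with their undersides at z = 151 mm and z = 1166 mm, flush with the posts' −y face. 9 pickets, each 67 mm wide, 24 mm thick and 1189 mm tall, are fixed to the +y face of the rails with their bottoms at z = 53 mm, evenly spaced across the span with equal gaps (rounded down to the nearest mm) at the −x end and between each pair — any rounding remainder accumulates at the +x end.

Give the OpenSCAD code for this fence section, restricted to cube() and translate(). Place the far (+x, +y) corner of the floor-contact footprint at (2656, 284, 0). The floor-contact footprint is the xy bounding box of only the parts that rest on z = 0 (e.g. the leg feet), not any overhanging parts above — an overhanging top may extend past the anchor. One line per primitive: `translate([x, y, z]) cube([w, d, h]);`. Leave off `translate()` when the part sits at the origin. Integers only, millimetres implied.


translate([452, 207, 0]) cube([77, 77, 1352]);
translate([2579, 207, 0]) cube([77, 77, 1352]);
translate([529, 207, 151]) cube([2050, 77, 76]);
translate([529, 207, 1166]) cube([2050, 77, 76]);
translate([673, 284, 53]) cube([67, 24, 1189]);
translate([884, 284, 53]) cube([67, 24, 1189]);
translate([1095, 284, 53]) cube([67, 24, 1189]);
translate([1306, 284, 53]) cube([67, 24, 1189]);
translate([1517, 284, 53]) cube([67, 24, 1189]);
translate([1728, 284, 53]) cube([67, 24, 1189]);
translate([1939, 284, 53]) cube([67, 24, 1189]);
translate([2150, 284, 53]) cube([67, 24, 1189]);
translate([2361, 284, 53]) cube([67, 24, 1189]);


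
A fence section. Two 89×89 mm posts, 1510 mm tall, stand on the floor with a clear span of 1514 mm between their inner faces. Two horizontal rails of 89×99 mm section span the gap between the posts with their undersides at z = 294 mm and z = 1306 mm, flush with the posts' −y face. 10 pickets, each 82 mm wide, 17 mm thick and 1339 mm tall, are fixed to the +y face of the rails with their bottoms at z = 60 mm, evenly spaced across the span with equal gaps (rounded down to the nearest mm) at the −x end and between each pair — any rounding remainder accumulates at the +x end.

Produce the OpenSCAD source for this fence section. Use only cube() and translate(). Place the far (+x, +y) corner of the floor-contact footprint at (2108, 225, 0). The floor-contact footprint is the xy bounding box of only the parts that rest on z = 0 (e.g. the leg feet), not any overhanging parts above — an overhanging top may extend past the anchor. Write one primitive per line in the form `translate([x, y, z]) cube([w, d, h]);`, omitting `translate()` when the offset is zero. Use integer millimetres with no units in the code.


translate([416, 136, 0]) cube([89, 89, 1510]);
translate([2019, 136, 0]) cube([89, 89, 1510]);
translate([505, 136, 294]) cube([1514, 89, 99]);
translate([505, 136, 1306]) cube([1514, 89, 99]);
translate([568, 225, 60]) cube([82, 17, 1339]);
translate([713, 225, 60]) cube([82, 17, 1339]);
translate([858, 225, 60]) cube([82, 17, 1339]);
translate([1003, 225, 60]) cube([82, 17, 1339]);
translate([1148, 225, 60]) cube([82, 17, 1339]);
translate([1293, 225, 60]) cube([82, 17, 1339]);
translate([1438, 225, 60]) cube([82, 17, 1339]);
translate([1583, 225, 60]) cube([82, 17, 1339]);
translate([1728, 225, 60]) cube([82, 17, 1339]);
translate([1873, 225, 60]) cube([82, 17, 1339]);


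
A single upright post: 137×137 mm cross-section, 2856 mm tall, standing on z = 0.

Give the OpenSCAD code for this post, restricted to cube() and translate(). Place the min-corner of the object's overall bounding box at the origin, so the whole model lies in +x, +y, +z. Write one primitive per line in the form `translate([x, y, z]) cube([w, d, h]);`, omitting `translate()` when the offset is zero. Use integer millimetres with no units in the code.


cube([137, 137, 2856]);


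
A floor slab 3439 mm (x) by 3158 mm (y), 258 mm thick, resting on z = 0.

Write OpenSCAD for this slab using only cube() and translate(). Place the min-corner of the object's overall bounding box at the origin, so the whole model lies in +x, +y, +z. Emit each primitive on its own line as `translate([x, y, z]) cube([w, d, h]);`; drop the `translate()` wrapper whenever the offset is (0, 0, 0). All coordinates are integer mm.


cube([3439, 3158, 258]);


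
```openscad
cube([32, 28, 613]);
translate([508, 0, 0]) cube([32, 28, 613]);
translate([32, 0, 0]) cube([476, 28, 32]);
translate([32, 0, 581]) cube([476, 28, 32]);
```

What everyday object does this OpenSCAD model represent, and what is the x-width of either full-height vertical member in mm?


A picture frame. The border width is 32 mm.

Four thin pieces enclosing a rectangular opening — a picture frame. The two full-height stiles are 613 mm tall; the top rail sits at z = 581 and is 32 mm tall, so the border above the opening is 613 − 581 = 32 mm, matching the stile x-width.


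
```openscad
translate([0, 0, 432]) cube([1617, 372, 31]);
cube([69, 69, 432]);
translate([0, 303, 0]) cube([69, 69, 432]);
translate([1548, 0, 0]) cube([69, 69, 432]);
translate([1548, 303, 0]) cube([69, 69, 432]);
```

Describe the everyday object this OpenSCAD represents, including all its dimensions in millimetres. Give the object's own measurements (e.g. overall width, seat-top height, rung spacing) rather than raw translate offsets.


A bench: a 1617×372 mm seat slab, 31 mm thick, top at z = 463 mm, on four 69×69 mm square legs flush with the seat corners and standing on z = 0.


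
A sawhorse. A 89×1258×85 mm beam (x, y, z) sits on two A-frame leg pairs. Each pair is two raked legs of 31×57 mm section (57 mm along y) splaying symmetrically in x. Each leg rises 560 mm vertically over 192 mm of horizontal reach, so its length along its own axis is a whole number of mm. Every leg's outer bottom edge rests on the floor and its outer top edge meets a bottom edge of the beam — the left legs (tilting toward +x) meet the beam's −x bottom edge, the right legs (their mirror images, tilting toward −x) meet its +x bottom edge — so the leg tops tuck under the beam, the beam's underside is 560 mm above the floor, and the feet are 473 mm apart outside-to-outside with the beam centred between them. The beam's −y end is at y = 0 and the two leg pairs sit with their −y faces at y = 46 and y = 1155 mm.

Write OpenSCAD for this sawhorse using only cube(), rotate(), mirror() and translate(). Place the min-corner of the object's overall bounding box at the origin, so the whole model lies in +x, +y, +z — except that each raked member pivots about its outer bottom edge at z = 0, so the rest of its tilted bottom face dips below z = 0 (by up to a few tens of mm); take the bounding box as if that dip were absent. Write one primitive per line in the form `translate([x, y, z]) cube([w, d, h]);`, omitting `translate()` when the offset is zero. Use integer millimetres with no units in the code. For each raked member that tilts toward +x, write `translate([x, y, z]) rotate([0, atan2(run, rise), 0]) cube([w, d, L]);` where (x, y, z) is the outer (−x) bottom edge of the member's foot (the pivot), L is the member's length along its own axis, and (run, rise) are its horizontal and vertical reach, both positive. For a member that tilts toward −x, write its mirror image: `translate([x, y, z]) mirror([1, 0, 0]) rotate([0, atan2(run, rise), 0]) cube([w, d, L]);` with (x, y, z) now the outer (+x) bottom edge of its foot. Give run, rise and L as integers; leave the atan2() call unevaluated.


translate([192, 0, 560]) cube([89, 1258, 85]);
translate([0, 46, 0]) rotate([0, atan2(192, 560), 0]) cube([31, 57, 592]);
translate([473, 46, 0]) mirror([1, 0, 0]) rotate([0, atan2(192, 560), 0]) cube([31, 57, 592]);
translate([0, 1155, 0]) rotate([0, atan2(192, 560), 0]) cube([31, 57, 592]);
translate([473, 1155, 0]) mirror([1, 0, 0]) rotate([0, atan2(192, 560), 0]) cube([31, 57, 592]);


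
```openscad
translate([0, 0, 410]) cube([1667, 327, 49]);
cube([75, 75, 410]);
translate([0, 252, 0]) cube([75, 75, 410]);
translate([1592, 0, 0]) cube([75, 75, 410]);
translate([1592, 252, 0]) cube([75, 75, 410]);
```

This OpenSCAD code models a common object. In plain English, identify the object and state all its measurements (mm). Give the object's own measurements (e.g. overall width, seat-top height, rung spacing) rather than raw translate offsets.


A bench: a 1667×327 mm seat slab, 49 mm thick, top at z = 459 mm, on four 75×75 mm square legs flush with the seat corners and standing on z = 0.


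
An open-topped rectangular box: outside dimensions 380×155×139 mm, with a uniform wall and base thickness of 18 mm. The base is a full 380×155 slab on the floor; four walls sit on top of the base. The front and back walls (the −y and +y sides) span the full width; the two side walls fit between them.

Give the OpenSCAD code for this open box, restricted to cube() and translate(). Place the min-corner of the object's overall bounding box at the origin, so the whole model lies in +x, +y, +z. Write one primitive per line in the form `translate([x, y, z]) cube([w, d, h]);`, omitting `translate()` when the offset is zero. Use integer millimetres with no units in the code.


cube([380, 155, 18]);
translate([0, 0, 18]) cube([380, 18, 121]);
translate([0, 137, 18]) cube([380, 18, 121]);
translate([0, 18, 18]) cube([18, 119, 121]);
translate([362, 18, 18]) cube([18, 119, 121]);


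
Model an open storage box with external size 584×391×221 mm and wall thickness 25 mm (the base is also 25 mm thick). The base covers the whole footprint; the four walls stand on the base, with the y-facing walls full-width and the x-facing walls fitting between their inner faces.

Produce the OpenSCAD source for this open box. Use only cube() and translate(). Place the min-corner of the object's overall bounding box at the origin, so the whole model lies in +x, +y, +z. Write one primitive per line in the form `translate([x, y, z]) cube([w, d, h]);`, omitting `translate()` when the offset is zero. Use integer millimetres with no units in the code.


cube([584, 391, 25]);
translate([0, 0, 25]) cube([584, 25, 196]);
translate([0, 366, 25]) cube([584, 25, 196]);
translate([0, 25, 25]) cube([25, 341, 196]);
translate([559, 25, 25]) cube([25, 341, 196]);


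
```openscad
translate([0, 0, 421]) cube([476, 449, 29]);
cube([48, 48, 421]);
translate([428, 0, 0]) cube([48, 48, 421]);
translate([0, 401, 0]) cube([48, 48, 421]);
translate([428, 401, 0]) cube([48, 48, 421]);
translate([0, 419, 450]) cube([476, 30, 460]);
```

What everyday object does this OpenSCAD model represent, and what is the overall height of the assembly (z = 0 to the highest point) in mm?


A chair. The overall height is 910 mm.

A slab on four corner posts with a tall panel at the back — a chair. The seat slab sits at z = 421 with thickness 29, and the 460 mm backrest starts at the seat top, so the overall height is 421 + 29 + 460 = 910 mm.


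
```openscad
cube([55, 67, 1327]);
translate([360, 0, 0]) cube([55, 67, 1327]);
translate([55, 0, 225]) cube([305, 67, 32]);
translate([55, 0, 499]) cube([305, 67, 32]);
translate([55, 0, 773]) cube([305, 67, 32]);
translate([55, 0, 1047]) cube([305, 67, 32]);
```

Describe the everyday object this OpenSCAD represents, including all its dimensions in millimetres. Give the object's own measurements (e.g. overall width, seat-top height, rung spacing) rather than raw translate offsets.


A straight ladder. Two 55×67 mm vertical rails, 1327 mm tall, stand 415 mm apart (outside-to-outside) with their front faces coplanar on the −y side. 4 rungs, each 67 mm deep and 32 mm tall, span between the inner faces of the rails, front faces flush with the rails. The lowest rung's underside is at z = 225 mm and rungs are spaced 274 mm apart (underside to underside).


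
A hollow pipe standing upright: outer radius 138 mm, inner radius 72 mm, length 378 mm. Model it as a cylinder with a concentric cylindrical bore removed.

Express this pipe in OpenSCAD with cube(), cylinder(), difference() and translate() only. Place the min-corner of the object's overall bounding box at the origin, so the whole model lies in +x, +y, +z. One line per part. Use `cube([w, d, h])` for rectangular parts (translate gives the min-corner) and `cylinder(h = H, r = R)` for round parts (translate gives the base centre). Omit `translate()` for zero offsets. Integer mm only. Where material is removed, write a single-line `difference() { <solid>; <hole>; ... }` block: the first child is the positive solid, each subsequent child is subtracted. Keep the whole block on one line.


difference() { translate([138, 138, 0]) cylinder(h = 378, r = 138); translate([138, 138, 0]) cylinder(h = 378, r = 72); }


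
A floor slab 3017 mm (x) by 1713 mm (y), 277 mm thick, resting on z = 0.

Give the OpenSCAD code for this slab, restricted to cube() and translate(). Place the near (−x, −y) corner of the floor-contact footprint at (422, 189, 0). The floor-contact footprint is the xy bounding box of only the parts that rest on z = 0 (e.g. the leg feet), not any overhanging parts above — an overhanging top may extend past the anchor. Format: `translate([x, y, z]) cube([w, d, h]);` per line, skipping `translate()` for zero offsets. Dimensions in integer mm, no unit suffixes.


translate([422, 189, 0]) cube([3017, 1713, 277]);


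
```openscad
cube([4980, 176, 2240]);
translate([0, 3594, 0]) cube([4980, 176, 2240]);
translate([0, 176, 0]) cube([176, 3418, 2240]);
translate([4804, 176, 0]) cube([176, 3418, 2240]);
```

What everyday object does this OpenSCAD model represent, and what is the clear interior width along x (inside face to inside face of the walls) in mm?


A house (or room) frame. The interior width is 4628 mm.

Four 2240 mm walls enclosing a rectangle with no floor or roof — a room or house frame. Outside width is 4980 mm and wall thickness is 176 mm, so the interior width is 4980 − 2 × 176 = 4628 mm.


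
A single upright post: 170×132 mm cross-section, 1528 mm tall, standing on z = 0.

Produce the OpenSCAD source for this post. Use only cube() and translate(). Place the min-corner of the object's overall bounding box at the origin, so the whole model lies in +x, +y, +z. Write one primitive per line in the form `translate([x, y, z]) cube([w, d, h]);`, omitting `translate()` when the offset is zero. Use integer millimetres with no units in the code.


cube([170, 132, 1528]);


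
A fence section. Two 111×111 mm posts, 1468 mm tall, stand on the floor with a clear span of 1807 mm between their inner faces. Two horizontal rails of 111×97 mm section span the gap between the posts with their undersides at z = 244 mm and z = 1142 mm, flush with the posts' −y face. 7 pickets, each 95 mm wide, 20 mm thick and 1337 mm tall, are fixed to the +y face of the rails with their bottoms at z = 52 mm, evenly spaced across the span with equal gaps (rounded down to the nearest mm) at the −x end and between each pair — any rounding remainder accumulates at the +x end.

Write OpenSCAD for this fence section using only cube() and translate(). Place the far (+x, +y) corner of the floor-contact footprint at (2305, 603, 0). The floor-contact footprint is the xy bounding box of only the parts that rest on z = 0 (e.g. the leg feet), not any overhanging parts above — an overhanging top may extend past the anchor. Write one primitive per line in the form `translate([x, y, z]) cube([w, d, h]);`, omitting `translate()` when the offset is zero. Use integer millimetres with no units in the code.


translate([276, 492, 0]) cube([111, 111, 1468]);
translate([2194, 492, 0]) cube([111, 111, 1468]);
translate([387, 492, 244]) cube([1807, 111, 97]);
translate([387, 492, 1142]) cube([1807, 111, 97]);
translate([529, 603, 52]) cube([95, 20, 1337]);
translate([766, 603, 52]) cube([95, 20, 1337]);
translate([1003, 603, 52]) cube([95, 20, 1337]);
translate([1240, 603, 52]) cube([95, 20, 1337]);
translate([1477, 603, 52]) cube([95, 20, 1337]);
translate([1714, 603, 52]) cube([95, 20, 1337]);
translate([1951, 603, 52]) cube([95, 20, 1337]);


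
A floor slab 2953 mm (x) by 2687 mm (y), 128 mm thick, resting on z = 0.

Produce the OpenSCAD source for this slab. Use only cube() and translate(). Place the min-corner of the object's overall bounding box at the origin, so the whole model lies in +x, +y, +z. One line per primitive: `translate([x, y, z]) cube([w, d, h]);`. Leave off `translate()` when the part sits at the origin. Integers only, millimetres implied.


cube([2953, 2687, 128]);


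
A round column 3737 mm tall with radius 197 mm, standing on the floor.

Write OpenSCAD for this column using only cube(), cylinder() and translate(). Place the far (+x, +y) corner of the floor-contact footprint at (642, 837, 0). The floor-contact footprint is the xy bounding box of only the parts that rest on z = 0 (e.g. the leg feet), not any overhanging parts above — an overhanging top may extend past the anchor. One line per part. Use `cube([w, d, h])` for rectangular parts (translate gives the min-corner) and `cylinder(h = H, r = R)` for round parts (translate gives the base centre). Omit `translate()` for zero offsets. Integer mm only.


translate([445, 640, 0]) cylinder(h = 3737, r = 197);


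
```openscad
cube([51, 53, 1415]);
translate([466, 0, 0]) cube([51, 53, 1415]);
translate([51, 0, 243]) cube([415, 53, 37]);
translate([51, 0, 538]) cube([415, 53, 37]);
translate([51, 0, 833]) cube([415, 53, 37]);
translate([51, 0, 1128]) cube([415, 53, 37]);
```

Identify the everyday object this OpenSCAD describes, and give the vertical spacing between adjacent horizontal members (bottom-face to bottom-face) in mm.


A ladder. The rung spacing is 295 mm.

Two tall 51×53 posts with 4 short bars between them — a ladder. Adjacent rungs sit at z = 243 and z = 538, so the spacing is 538 − 243 = 295 mm.


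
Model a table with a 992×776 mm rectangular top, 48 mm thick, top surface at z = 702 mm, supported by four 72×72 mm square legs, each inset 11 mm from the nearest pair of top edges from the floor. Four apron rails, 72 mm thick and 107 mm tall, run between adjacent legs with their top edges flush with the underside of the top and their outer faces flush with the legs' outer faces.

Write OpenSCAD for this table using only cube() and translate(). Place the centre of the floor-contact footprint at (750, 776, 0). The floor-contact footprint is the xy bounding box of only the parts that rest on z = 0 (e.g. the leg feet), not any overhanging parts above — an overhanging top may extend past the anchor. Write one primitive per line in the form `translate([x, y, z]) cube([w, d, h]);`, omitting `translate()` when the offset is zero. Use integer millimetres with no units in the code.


translate([254, 388, 654]) cube([992, 776, 48]);
translate([265, 399, 0]) cube([72, 72, 654]);
translate([1163, 399, 0]) cube([72, 72, 654]);
translate([265, 1081, 0]) cube([72, 72, 654]);
translate([1163, 1081, 0]) cube([72, 72, 654]);
translate([337, 399, 547]) cube([826, 72, 107]);
translate([337, 1081, 547]) cube([826, 72, 107]);
translate([265, 471, 547]) cube([72, 610, 107]);
translate([1163, 471, 547]) cube([72, 610, 107]);


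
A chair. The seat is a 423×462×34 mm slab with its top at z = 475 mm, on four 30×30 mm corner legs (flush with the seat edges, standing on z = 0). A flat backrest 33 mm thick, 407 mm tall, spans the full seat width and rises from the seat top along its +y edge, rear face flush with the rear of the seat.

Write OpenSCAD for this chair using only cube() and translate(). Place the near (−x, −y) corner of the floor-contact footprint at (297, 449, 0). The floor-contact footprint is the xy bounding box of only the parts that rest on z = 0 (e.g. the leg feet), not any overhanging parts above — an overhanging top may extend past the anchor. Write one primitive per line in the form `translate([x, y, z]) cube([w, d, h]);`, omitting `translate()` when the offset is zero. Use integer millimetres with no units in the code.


translate([297, 449, 441]) cube([423, 462, 34]);
translate([297, 449, 0]) cube([30, 30, 441]);
translate([690, 449, 0]) cube([30, 30, 441]);
translate([297, 881, 0]) cube([30, 30, 441]);
translate([690, 881, 0]) cube([30, 30, 441]);
translate([297, 878, 475]) cube([423, 33, 407]);


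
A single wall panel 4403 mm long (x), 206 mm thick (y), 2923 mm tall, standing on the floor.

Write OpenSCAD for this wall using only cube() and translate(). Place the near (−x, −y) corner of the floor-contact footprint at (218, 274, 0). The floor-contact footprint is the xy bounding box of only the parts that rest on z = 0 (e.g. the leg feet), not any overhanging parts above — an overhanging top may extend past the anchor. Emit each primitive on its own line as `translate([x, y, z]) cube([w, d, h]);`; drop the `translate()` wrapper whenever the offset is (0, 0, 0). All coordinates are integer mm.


translate([218, 274, 0]) cube([4403, 206, 2923]);


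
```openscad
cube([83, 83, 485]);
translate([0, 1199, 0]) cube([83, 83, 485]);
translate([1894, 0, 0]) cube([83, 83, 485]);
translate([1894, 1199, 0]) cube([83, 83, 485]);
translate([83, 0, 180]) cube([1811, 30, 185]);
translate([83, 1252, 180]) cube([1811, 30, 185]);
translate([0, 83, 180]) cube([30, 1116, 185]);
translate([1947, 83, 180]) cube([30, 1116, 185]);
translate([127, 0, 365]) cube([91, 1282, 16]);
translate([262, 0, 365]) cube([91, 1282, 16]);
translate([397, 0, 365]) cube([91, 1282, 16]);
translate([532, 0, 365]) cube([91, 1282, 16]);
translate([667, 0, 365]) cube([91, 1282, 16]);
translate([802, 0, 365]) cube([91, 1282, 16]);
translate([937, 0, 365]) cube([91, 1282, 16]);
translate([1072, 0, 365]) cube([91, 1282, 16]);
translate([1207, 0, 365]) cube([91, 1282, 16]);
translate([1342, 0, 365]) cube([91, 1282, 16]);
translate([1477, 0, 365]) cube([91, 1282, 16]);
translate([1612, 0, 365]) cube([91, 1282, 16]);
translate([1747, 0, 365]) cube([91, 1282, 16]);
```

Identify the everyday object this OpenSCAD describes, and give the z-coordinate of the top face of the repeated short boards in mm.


A bed frame. The slat-top height is 381 mm.

Four posts, four rails, and a row of slats — a bed frame. Slats sit on the rails at z = 180 + 185 = 365; with slat thickness 16, the top is 381 mm.


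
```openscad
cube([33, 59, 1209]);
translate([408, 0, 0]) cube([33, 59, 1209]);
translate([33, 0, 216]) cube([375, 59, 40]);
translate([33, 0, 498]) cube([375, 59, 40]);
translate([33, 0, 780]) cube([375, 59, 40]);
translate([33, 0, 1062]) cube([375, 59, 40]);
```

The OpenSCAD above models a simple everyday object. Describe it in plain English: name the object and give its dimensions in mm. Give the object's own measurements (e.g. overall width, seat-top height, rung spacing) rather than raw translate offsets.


A straight ladder. Two 33×59 mm vertical rails, 1209 mm tall, stand 441 mm apart (outside-to-outside) with their front faces coplanar on the −y side. 4 rungs, each 59 mm deep and 40 mm tall, span between the inner faces of the rails, front faces flush with the rails. The lowest rung's underside is at z = 216 mm and rungs are spaced 282 mm apart (underside to underside).


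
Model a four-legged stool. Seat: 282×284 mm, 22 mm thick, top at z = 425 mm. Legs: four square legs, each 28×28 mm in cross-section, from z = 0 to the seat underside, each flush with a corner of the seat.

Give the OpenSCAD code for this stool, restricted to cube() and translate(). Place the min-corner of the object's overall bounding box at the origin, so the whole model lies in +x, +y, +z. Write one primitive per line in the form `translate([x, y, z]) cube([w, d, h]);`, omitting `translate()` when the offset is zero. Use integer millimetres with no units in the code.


translate([0, 0, 403]) cube([282, 284, 22]);
cube([28, 28, 403]);
translate([254, 0, 0]) cube([28, 28, 403]);
translate([0, 256, 0]) cube([28, 28, 403]);
translate([254, 256, 0]) cube([28, 28, 403]);


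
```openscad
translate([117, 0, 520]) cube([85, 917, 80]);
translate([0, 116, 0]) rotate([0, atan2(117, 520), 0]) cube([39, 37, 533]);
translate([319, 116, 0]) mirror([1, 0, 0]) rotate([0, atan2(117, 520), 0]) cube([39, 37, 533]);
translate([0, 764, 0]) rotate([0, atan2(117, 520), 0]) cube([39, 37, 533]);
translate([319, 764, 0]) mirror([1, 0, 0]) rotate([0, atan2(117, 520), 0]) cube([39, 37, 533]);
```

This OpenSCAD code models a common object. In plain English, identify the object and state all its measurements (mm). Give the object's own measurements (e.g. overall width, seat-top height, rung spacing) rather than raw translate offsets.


A sawhorse. A 85×917×80 mm beam (x, y, z) sits on two A-frame leg pairs. Each pair is two raked legs of 39×37 mm section (37 mm along y) splaying symmetrically in x. Each leg rises 520 mm vertically over 117 mm of horizontal reach and is 533 mm long along its own axis. Every leg's outer bottom edge rests on the floor and its outer top edge meets a bottom edge of the beam — the left legs (tilting toward +x) meet the beam's −x bottom edge, the right legs (their mirror images, tilting toward −x) meet its +x bottom edge — so the leg tops tuck under the beam, the beam's underside is 520 mm above the floor, and the feet are 319 mm apart outside-to-outside with the beam centred between them. The two leg pairs are set in 116 mm from either end of the beam.


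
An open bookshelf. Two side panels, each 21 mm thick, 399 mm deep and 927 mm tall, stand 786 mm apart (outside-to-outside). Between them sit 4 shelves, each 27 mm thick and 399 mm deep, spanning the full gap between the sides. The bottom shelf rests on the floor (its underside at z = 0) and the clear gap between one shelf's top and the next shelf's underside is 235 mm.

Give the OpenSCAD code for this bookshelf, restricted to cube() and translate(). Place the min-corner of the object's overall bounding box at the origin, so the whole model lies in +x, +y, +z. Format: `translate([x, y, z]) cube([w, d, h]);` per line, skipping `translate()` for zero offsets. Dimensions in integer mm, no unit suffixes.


cube([21, 399, 927]);
translate([765, 0, 0]) cube([21, 399, 927]);
translate([21, 0, 0]) cube([744, 399, 27]);
translate([21, 0, 262]) cube([744, 399, 27]);
translate([21, 0, 524]) cube([744, 399, 27]);
translate([21, 0, 786]) cube([744, 399, 27]);


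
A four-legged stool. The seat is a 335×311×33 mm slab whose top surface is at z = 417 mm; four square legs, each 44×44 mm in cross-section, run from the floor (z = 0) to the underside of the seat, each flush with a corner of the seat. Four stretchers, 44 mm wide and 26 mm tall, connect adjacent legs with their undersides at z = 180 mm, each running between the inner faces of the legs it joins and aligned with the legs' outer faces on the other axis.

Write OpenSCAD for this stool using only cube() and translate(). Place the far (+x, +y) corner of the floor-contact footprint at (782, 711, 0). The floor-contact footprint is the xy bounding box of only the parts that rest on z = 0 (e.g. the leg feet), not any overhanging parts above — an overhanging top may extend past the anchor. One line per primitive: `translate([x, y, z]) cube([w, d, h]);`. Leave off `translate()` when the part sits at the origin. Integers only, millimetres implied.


translate([447, 400, 384]) cube([335, 311, 33]);
translate([447, 400, 0]) cube([44, 44, 384]);
translate([738, 400, 0]) cube([44, 44, 384]);
translate([447, 667, 0]) cube([44, 44, 384]);
translate([738, 667, 0]) cube([44, 44, 384]);
translate([491, 400, 180]) cube([247, 44, 26]);
translate([491, 667, 180]) cube([247, 44, 26]);
translate([447, 444, 180]) cube([44, 223, 26]);
translate([738, 444, 180]) cube([44, 223, 26]);


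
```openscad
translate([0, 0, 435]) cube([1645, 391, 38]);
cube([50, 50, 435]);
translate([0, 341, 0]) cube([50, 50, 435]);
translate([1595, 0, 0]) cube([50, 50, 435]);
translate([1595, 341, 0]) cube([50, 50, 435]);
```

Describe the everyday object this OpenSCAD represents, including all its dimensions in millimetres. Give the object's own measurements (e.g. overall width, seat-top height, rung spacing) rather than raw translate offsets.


A long wooden bench with a 1645 mm (x) × 391 mm (y) seat, 38 mm thick, its top surface 473 mm above the floor. Four 50 mm square legs at the seat corners, flush with the edges, run from z = 0 to the seat underside.


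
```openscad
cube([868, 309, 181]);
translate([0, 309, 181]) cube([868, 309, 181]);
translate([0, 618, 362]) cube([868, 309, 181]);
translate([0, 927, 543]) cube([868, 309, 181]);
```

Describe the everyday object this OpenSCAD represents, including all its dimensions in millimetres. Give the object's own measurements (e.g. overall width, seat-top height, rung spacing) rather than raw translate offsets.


A straight staircase of 4 solid steps. Each step is 868 mm wide (x), 309 mm deep (y, the going) and 181 mm tall (the rise). The first step rests on the floor; each subsequent step sits one going further in +y and one rise higher in +z, directly behind and above the previous step with no overlap.


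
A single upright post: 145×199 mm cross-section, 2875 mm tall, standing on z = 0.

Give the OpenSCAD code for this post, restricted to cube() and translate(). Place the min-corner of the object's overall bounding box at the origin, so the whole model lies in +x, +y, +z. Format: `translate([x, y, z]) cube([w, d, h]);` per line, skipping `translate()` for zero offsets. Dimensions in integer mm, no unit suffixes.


cube([145, 199, 2875]);


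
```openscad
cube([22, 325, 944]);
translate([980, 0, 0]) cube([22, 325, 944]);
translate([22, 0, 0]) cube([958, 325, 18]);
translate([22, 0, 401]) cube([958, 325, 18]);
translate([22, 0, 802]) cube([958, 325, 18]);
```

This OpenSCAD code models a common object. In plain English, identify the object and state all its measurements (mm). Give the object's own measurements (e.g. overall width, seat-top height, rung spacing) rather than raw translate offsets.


An open bookshelf. Two side panels, each 22 mm thick, 325 mm deep and 944 mm tall, stand 1002 mm apart (outside-to-outside). Between them sit 3 shelves, each 18 mm thick and 325 mm deep, spanning the full gap between the sides. The bottom shelf rests on the floor (its underside at z = 0) and the clear gap between one shelf's top and the next shelf's underside is 383 mm.


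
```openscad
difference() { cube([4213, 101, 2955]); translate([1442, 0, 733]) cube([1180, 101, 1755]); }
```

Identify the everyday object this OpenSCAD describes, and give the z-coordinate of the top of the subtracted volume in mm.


A wall with a window opening. The window head height is 2488 mm.

A wall with a rectangular opening subtracted — a window. Sill at z = 733, opening 1755 mm tall, so the head is at 733 + 1755 = 2488 mm.


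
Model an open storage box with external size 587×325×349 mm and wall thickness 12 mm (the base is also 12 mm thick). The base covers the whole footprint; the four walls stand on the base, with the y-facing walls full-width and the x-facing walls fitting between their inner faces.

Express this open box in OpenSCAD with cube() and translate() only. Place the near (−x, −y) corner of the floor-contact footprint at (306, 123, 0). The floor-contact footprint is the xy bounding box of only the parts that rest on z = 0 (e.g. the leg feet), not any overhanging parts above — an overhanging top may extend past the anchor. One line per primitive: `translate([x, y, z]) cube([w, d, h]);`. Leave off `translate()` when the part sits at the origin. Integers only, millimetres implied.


translate([306, 123, 0]) cube([587, 325, 12]);
translate([306, 123, 12]) cube([587, 12, 337]);
translate([306, 436, 12]) cube([587, 12, 337]);
translate([306, 135, 12]) cube([12, 301, 337]);
translate([881, 135, 12]) cube([12, 301, 337]);


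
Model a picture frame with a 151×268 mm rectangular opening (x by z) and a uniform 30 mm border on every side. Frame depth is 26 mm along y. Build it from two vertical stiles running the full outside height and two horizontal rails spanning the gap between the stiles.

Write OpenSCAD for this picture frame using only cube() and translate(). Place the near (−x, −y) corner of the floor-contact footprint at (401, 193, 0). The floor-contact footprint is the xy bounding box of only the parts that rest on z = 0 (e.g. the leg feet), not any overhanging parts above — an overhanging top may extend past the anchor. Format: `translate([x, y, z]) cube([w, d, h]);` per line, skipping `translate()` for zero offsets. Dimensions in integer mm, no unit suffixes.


translate([401, 193, 0]) cube([30, 26, 328]);
translate([582, 193, 0]) cube([30, 26, 328]);
translate([431, 193, 0]) cube([151, 26, 30]);
translate([431, 193, 298]) cube([151, 26, 30]);


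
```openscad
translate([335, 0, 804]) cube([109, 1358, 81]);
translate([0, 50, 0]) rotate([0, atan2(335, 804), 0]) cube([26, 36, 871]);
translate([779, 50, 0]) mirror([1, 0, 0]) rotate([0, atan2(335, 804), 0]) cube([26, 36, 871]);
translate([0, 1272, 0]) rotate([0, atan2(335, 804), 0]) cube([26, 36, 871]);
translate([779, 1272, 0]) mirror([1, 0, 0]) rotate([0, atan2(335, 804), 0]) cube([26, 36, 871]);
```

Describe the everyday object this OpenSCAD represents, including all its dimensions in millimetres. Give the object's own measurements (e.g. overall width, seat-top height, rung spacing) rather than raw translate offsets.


A sawhorse. A 109×1358×81 mm beam (x, y, z) sits on two A-frame leg pairs. Each pair is two raked legs of 26×36 mm section (36 mm along y) splaying symmetrically in x. Each leg rises 804 mm vertically over 335 mm of horizontal reach and is 871 mm long along its own axis. Every leg's outer bottom edge rests on the floor and its outer top edge meets a bottom edge of the beam — the left legs (tilting toward +x) meet the beam's −x bottom edge, the right legs (their mirror images, tilting toward −x) meet its +x bottom edge — so the leg tops tuck under the beam, the beam's underside is 804 mm above the floor, and the feet are 779 mm apart outside-to-outside with the beam centred between them. The two leg pairs are set in 50 mm from either end of the beam.


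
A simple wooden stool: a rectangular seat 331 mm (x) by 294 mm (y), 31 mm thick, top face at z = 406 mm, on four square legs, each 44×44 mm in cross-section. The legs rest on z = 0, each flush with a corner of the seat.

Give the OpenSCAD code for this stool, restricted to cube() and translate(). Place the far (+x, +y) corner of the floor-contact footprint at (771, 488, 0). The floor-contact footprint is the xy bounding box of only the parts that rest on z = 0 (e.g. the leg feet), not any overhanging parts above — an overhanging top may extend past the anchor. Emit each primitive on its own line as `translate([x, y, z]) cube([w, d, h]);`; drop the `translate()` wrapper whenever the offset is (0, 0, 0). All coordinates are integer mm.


// leg_h = 406 - 31 = 375
translate([440, 194, 375]) cube([331, 294, 31]);
translate([440, 194, 0]) cube([44, 44, 375]);
translate([727, 194, 0]) cube([44, 44, 375]);
translate([440, 444, 0]) cube([44, 44, 375]);
translate([727, 444, 0]) cube([44, 44, 375]);


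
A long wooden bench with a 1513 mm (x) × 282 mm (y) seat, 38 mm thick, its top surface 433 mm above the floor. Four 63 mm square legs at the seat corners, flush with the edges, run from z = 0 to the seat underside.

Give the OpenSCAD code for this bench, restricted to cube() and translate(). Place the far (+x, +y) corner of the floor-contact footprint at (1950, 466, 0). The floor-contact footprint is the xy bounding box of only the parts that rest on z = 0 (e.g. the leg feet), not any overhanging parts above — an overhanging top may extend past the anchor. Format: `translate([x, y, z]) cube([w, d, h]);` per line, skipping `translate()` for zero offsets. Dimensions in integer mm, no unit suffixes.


translate([437, 184, 395]) cube([1513, 282, 38]);
translate([437, 184, 0]) cube([63, 63, 395]);
translate([437, 403, 0]) cube([63, 63, 395]);
translate([1887, 184, 0]) cube([63, 63, 395]);
translate([1887, 403, 0]) cube([63, 63, 395]);


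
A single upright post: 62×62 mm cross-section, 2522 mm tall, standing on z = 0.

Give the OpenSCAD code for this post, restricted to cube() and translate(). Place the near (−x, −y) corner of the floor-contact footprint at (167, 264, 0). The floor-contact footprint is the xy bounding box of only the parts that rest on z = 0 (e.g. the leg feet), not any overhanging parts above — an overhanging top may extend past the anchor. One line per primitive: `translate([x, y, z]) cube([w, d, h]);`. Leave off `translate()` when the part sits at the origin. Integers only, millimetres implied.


translate([167, 264, 0]) cube([62, 62, 2522]);
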